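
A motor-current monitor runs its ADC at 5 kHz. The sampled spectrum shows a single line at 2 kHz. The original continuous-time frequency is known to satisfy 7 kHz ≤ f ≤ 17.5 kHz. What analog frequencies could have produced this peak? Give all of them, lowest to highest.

Frequencies that alias to 2 kHz are k·fs ± 2 kHz for integer k ≥ 0.
k=0: 2 kHz.
k=1: 3 kHz, 7 kHz.
k=2: 8 kHz, 12 kHz.
k=3: 13 kHz, 17 kHz.
k=4: 18 kHz, 22 kHz.
Within [7 kHz, 17.5 kHz]: 7 kHz, 8 kHz, 12 kHz, 13 kHz, 17 kHz.

7 kHz, 8 kHz, 12 kHz, 13 kHz, 17 kHz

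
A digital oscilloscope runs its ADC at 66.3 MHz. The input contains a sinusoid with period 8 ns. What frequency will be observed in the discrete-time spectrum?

7.6 MHz

T = 8 ns → f = 1/T = 125 MHz.
125 MHz mod fs = 58.7 MHz.
58.7 MHz > fs/2 = 33.15 MHz, folds to fs − 58.7 MHz = 7.6 MHz.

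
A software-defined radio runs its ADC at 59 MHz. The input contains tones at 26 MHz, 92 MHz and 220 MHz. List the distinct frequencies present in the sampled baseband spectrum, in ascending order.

16 MHz, 26 MHz

fs/2 = 29.5 MHz.
26 MHz ≤ fs/2 = 29.5 MHz, passes unchanged.
92 MHz mod fs = 33 MHz.
33 MHz > fs/2 = 29.5 MHz, folds to fs − 33 MHz = 26 MHz.
220 MHz mod fs = 43 MHz.
43 MHz > fs/2 = 29.5 MHz, folds to fs − 43 MHz = 16 MHz.
Distinct values: {16 MHz, 26 MHz}.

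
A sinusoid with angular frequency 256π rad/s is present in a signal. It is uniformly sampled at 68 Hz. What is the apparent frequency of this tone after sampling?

8 Hz

ω = 256π rad/s → f = ω/(2π) = 128 Hz.
128 Hz mod fs = 60 Hz.
60 Hz > fs/2 = 34 Hz, folds to fs − 60 Hz = 8 Hz.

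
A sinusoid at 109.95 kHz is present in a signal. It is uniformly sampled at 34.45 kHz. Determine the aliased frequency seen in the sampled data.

6.6 kHz

109.95 kHz mod fs = 6.6 kHz.
6.6 kHz ≤ fs/2 = 17.225 kHz, appears at 6.6 kHz.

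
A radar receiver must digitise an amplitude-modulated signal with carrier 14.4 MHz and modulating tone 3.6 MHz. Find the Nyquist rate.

36 MHz

AM sidebands sit at fc ± fm = 10.8 MHz and 18 MHz.
Highest-frequency component: 18 MHz.
Nyquist rate = 2 × 18 MHz = 36 MHz.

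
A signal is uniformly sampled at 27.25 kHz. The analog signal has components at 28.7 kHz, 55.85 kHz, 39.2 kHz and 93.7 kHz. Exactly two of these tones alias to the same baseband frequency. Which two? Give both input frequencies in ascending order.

39.2 kHz, 93.7 kHz

fs/2 = 13.625 kHz.
28.7 kHz mod fs = 1.45 kHz.
1.45 kHz ≤ fs/2 = 13.625 kHz, appears at 1.45 kHz.
55.85 kHz mod fs = 1.35 kHz.
1.35 kHz ≤ fs/2 = 13.625 kHz, appears at 1.35 kHz.
39.2 kHz mod fs = 11.95 kHz.
11.95 kHz ≤ fs/2 = 13.625 kHz, appears at 11.95 kHz.
93.7 kHz mod fs = 11.95 kHz.
11.95 kHz ≤ fs/2 = 13.625 kHz, appears at 11.95 kHz.
39.2 kHz and 93.7 kHz both map to 11.95 kHz.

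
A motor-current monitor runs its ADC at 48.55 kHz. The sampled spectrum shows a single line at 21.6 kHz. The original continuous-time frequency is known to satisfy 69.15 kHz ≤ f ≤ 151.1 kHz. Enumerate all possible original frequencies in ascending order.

Frequencies that alias to 21.6 kHz are k·fs ± 21.6 kHz for integer k ≥ 0.
k=0: 21.6 kHz.
k=1: 26.95 kHz, 70.15 kHz.
k=2: 75.5 kHz, 118.7 kHz.
k=3: 124.05 kHz, 167.25 kHz.
k=4: 172.6 kHz, 215.8 kHz.
Within [69.15 kHz, 151.1 kHz]: 70.15 kHz, 75.5 kHz, 118.7 kHz, 124.05 kHz.

70.15 kHz, 75.5 kHz, 118.7 kHz, 124.05 kHz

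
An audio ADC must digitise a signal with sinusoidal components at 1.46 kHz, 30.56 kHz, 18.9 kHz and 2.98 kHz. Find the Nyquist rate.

61.12 kHz

Highest-frequency component: 30.56 kHz.
Nyquist rate = 2 × 30.56 kHz = 61.12 kHz.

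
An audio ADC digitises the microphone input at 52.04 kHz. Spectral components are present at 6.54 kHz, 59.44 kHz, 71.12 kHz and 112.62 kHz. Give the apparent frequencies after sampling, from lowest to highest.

fs/2 = 26.02 kHz.
6.54 kHz ≤ fs/2 = 26.02 kHz, passes unchanged.
59.44 kHz mod fs = 7.4 kHz.
7.4 kHz ≤ fs/2 = 26.02 kHz, appears at 7.4 kHz.
71.12 kHz mod fs = 19.08 kHz.
19.08 kHz ≤ fs/2 = 26.02 kHz, appears at 19.08 kHz.
112.62 kHz mod fs = 8.54 kHz.
8.54 kHz ≤ fs/2 = 26.02 kHz, appears at 8.54 kHz.
Distinct values: {6.54 kHz, 7.4 kHz, 8.54 kHz, 19.08 kHz}.

6.54 kHz, 7.4 kHz, 8.54 kHz, 19.08 kHz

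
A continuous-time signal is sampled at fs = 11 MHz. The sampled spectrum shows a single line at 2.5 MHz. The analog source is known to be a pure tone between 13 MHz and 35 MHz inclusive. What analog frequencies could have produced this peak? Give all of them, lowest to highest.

13.5 MHz, 19.5 MHz, 24.5 MHz, 30.5 MHz

Frequencies that alias to 2.5 MHz are k·fs ± 2.5 MHz for integer k ≥ 0.
k=0: 2.5 MHz.
k=1: 8.5 MHz, 13.5 MHz.
k=2: 19.5 MHz, 24.5 MHz.
k=3: 30.5 MHz, 35.5 MHz.
k=4: 41.5 MHz, 46.5 MHz.
Within [13 MHz, 35 MHz]: 13.5 MHz, 19.5 MHz, 24.5 MHz, 30.5 MHz.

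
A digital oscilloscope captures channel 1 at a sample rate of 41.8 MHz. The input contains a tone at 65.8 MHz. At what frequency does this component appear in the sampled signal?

65.8 MHz mod fs = 24 MHz.
24 MHz > fs/2 = 20.9 MHz, folds to fs − 24 MHz = 17.8 MHz.

17.8 MHz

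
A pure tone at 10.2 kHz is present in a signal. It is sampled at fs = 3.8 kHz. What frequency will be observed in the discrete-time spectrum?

10.2 kHz mod fs = 2.6 kHz.
2.6 kHz > fs/2 = 1.9 kHz, folds to fs − 2.6 kHz = 1.2 kHz.

1.2 kHz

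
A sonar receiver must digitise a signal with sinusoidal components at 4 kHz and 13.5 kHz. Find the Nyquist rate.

Highest-frequency component: 13.5 kHz.
Nyquist rate = 2 × 13.5 kHz = 27 kHz.

27 kHz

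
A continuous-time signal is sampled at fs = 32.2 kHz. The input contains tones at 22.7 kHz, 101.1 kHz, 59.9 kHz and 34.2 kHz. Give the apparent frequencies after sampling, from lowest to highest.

fs/2 = 16.1 kHz.
22.7 kHz > fs/2 = 16.1 kHz, folds to fs − 22.7 kHz = 9.5 kHz.
101.1 kHz mod fs = 4.5 kHz.
4.5 kHz ≤ fs/2 = 16.1 kHz, appears at 4.5 kHz.
59.9 kHz mod fs = 27.7 kHz.
27.7 kHz > fs/2 = 16.1 kHz, folds to fs − 27.7 kHz = 4.5 kHz.
34.2 kHz mod fs = 2 kHz.
2 kHz ≤ fs/2 = 16.1 kHz, appears at 2 kHz.
Distinct values: {2 kHz, 4.5 kHz, 9.5 kHz}.

2 kHz, 4.5 kHz, 9.5 kHz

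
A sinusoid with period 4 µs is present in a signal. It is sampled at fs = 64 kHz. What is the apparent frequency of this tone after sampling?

6 kHz

T = 4 µs → f = 1/T = 250 kHz.
250 kHz mod fs = 58 kHz.
58 kHz > fs/2 = 32 kHz, folds to fs − 58 kHz = 6 kHz.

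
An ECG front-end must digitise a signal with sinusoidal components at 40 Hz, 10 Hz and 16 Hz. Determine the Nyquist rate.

Highest-frequency component: 40 Hz.
Nyquist rate = 2 × 40 Hz = 80 Hz.

80 Hz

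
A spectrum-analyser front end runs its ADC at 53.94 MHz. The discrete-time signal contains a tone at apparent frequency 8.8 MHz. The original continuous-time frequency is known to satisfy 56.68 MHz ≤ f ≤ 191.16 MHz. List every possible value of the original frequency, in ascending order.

62.74 MHz, 99.08 MHz, 116.68 MHz, 153.02 MHz, 170.62 MHz

Frequencies that alias to 8.8 MHz are k·fs ± 8.8 MHz for integer k ≥ 0.
k=0: 8.8 MHz.
k=1: 45.14 MHz, 62.74 MHz.
k=2: 99.08 MHz, 116.68 MHz.
k=3: 153.02 MHz, 170.62 MHz.
k=4: 206.96 MHz, 224.56 MHz.
Within [56.68 MHz, 191.16 MHz]: 62.74 MHz, 99.08 MHz, 116.68 MHz, 153.02 MHz, 170.62 MHz.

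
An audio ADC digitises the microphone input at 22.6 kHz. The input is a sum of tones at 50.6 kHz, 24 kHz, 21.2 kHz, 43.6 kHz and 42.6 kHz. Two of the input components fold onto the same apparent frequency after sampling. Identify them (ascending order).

21.2 kHz, 24 kHz

fs/2 = 11.3 kHz.
50.6 kHz mod fs = 5.4 kHz.
5.4 kHz ≤ fs/2 = 11.3 kHz, appears at 5.4 kHz.
24 kHz mod fs = 1.4 kHz.
1.4 kHz ≤ fs/2 = 11.3 kHz, appears at 1.4 kHz.
21.2 kHz > fs/2 = 11.3 kHz, folds to fs − 21.2 kHz = 1.4 kHz.
43.6 kHz mod fs = 21 kHz.
21 kHz > fs/2 = 11.3 kHz, folds to fs − 21 kHz = 1.6 kHz.
42.6 kHz mod fs = 20 kHz.
20 kHz > fs/2 = 11.3 kHz, folds to fs − 20 kHz = 2.6 kHz.
21.2 kHz and 24 kHz both map to 1.4 kHz.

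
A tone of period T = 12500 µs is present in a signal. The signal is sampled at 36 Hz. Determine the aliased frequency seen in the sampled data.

T = 12500 µs → f = 1/T = 80 Hz.
80 Hz mod fs = 8 Hz.
8 Hz ≤ fs/2 = 18 Hz, appears at 8 Hz.

8 Hz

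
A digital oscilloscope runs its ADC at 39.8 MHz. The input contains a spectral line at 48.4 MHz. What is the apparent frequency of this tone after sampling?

8.6 MHz

48.4 MHz mod fs = 8.6 MHz.
8.6 MHz ≤ fs/2 = 19.9 MHz, appears at 8.6 MHz.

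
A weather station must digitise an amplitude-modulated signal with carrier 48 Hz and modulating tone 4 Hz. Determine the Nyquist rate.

AM sidebands sit at fc ± fm = 44 Hz and 52 Hz.
Highest-frequency component: 52 Hz.
Nyquist rate = 2 × 52 Hz = 104 Hz.

104 Hz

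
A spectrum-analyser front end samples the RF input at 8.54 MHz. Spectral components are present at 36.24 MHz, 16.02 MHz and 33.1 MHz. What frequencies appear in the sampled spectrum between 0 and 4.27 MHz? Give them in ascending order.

1.06 MHz, 2.08 MHz

fs/2 = 4.27 MHz.
36.24 MHz mod fs = 2.08 MHz.
2.08 MHz ≤ fs/2 = 4.27 MHz, appears at 2.08 MHz.
16.02 MHz mod fs = 7.48 MHz.
7.48 MHz > fs/2 = 4.27 MHz, folds to fs − 7.48 MHz = 1.06 MHz.
33.1 MHz mod fs = 7.48 MHz.
7.48 MHz > fs/2 = 4.27 MHz, folds to fs − 7.48 MHz = 1.06 MHz.
Distinct values: {1.06 MHz, 2.08 MHz}.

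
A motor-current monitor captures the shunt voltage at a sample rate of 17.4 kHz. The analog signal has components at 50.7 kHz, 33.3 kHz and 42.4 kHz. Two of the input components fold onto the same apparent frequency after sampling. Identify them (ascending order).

33.3 kHz, 50.7 kHz

fs/2 = 8.7 kHz.
50.7 kHz mod fs = 15.9 kHz.
15.9 kHz > fs/2 = 8.7 kHz, folds to fs − 15.9 kHz = 1.5 kHz.
33.3 kHz mod fs = 15.9 kHz.
15.9 kHz > fs/2 = 8.7 kHz, folds to fs − 15.9 kHz = 1.5 kHz.
42.4 kHz mod fs = 7.6 kHz.
7.6 kHz ≤ fs/2 = 8.7 kHz, appears at 7.6 kHz.
33.3 kHz and 50.7 kHz both map to 1.5 kHz.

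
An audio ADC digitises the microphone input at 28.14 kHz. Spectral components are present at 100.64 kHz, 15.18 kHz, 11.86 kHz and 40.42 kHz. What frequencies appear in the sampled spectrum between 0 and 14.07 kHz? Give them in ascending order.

11.86 kHz, 11.92 kHz, 12.28 kHz, 12.96 kHz

fs/2 = 14.07 kHz.
100.64 kHz mod fs = 16.22 kHz.
16.22 kHz > fs/2 = 14.07 kHz, folds to fs − 16.22 kHz = 11.92 kHz.
15.18 kHz > fs/2 = 14.07 kHz, folds to fs − 15.18 kHz = 12.96 kHz.
11.86 kHz ≤ fs/2 = 14.07 kHz, passes unchanged.
40.42 kHz mod fs = 12.28 kHz.
12.28 kHz ≤ fs/2 = 14.07 kHz, appears at 12.28 kHz.
Distinct values: {11.86 kHz, 11.92 kHz, 12.28 kHz, 12.96 kHz}.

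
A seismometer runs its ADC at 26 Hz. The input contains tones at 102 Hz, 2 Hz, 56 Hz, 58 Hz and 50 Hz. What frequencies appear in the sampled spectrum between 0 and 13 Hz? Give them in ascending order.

fs/2 = 13 Hz.
102 Hz mod fs = 24 Hz.
24 Hz > fs/2 = 13 Hz, folds to fs − 24 Hz = 2 Hz.
2 Hz ≤ fs/2 = 13 Hz, passes unchanged.
56 Hz mod fs = 4 Hz.
4 Hz ≤ fs/2 = 13 Hz, appears at 4 Hz.
58 Hz mod fs = 6 Hz.
6 Hz ≤ fs/2 = 13 Hz, appears at 6 Hz.
50 Hz mod fs = 24 Hz.
24 Hz > fs/2 = 13 Hz, folds to fs − 24 Hz = 2 Hz.
Distinct values: {2 Hz, 4 Hz, 6 Hz}.

2 Hz, 4 Hz, 6 Hz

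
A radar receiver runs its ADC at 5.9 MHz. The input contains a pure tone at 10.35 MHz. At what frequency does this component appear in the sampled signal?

1.45 MHz

10.35 MHz mod fs = 4.45 MHz.
4.45 MHz > fs/2 = 2.95 MHz, folds to fs − 4.45 MHz = 1.45 MHz.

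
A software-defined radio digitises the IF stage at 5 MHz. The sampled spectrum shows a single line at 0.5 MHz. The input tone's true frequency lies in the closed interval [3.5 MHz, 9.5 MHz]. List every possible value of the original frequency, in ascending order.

4.5 MHz, 5.5 MHz, 9.5 MHz

Frequencies that alias to 0.5 MHz are k·fs ± 0.5 MHz for integer k ≥ 0.
k=0: 0.5 MHz.
k=1: 4.5 MHz, 5.5 MHz.
k=2: 9.5 MHz, 10.5 MHz.
k=3: 14.5 MHz, 15.5 MHz.
Within [3.5 MHz, 9.5 MHz]: 4.5 MHz, 5.5 MHz, 9.5 MHz.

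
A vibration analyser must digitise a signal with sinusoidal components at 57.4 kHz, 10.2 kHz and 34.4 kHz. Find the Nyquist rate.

Highest-frequency component: 57.4 kHz.
Nyquist rate = 2 × 57.4 kHz = 114.8 kHz.

114.8 kHz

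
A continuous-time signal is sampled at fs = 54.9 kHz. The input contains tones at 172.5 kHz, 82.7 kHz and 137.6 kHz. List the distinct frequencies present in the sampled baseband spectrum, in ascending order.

7.8 kHz, 27.1 kHz

fs/2 = 27.45 kHz.
172.5 kHz mod fs = 7.8 kHz.
7.8 kHz ≤ fs/2 = 27.45 kHz, appears at 7.8 kHz.
82.7 kHz mod fs = 27.8 kHz.
27.8 kHz > fs/2 = 27.45 kHz, folds to fs − 27.8 kHz = 27.1 kHz.
137.6 kHz mod fs = 27.8 kHz.
27.8 kHz > fs/2 = 27.45 kHz, folds to fs − 27.8 kHz = 27.1 kHz.
Distinct values: {7.8 kHz, 27.1 kHz}.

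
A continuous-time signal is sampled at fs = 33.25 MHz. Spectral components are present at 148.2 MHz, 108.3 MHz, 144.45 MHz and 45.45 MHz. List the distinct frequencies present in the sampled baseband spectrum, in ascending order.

fs/2 = 16.625 MHz.
148.2 MHz mod fs = 15.2 MHz.
15.2 MHz ≤ fs/2 = 16.625 MHz, appears at 15.2 MHz.
108.3 MHz mod fs = 8.55 MHz.
8.55 MHz ≤ fs/2 = 16.625 MHz, appears at 8.55 MHz.
144.45 MHz mod fs = 11.45 MHz.
11.45 MHz ≤ fs/2 = 16.625 MHz, appears at 11.45 MHz.
45.45 MHz mod fs = 12.2 MHz.
12.2 MHz ≤ fs/2 = 16.625 MHz, appears at 12.2 MHz.
Distinct values: {8.55 MHz, 11.45 MHz, 12.2 MHz, 15.2 MHz}.

8.55 MHz, 11.45 MHz, 12.2 MHz, 15.2 MHz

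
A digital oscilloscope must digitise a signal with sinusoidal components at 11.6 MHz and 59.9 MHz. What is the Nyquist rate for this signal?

Highest-frequency component: 59.9 MHz.
Nyquist rate = 2 × 59.9 MHz = 119.8 MHz.

119.8 MHz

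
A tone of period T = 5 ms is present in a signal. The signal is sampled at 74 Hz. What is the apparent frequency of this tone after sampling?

22 Hz

T = 5 ms → f = 1/T = 200 Hz.
200 Hz mod fs = 52 Hz.
52 Hz > fs/2 = 37 Hz, folds to fs − 52 Hz = 22 Hz.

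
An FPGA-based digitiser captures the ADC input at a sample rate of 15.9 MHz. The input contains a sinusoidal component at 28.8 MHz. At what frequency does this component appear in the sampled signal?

28.8 MHz mod fs = 12.9 MHz.
12.9 MHz > fs/2 = 7.95 MHz, folds to fs − 12.9 MHz = 3 MHz.

3 MHz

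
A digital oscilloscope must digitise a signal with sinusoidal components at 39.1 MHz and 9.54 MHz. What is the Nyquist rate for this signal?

Highest-frequency component: 39.1 MHz.
Nyquist rate = 2 × 39.1 MHz = 78.2 MHz.

78.2 MHz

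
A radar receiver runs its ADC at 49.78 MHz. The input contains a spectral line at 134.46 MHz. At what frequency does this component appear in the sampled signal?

134.46 MHz mod fs = 34.9 MHz.
34.9 MHz > fs/2 = 24.89 MHz, folds to fs − 34.9 MHz = 14.88 MHz.

14.88 MHz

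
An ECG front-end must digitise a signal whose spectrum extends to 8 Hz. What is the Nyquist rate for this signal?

16 Hz

Nyquist rate = 2 × 8 Hz = 16 Hz.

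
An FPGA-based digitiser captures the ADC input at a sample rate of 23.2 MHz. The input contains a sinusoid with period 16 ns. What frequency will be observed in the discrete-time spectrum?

7.1 MHz

T = 16 ns → f = 1/T = 62.5 MHz.
62.5 MHz mod fs = 16.1 MHz.
16.1 MHz > fs/2 = 11.6 MHz, folds to fs − 16.1 MHz = 7.1 MHz.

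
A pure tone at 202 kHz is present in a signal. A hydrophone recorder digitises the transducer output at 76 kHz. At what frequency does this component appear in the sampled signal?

26 kHz

202 kHz mod fs = 50 kHz.
50 kHz > fs/2 = 38 kHz, folds to fs − 50 kHz = 26 kHz.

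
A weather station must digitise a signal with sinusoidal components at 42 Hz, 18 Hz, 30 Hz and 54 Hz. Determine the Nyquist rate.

Highest-frequency component: 54 Hz.
Nyquist rate = 2 × 54 Hz = 108 Hz.

108 Hz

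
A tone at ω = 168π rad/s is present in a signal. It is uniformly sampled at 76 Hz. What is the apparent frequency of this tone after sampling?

8 Hz

ω = 168π rad/s → f = ω/(2π) = 84 Hz.
84 Hz mod fs = 8 Hz.
8 Hz ≤ fs/2 = 38 Hz, appears at 8 Hz.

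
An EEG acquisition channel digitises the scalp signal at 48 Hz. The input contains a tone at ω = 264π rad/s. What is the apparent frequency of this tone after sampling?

12 Hz

ω = 264π rad/s → f = ω/(2π) = 132 Hz.
132 Hz mod fs = 36 Hz.
36 Hz > fs/2 = 24 Hz, folds to fs − 36 Hz = 12 Hz.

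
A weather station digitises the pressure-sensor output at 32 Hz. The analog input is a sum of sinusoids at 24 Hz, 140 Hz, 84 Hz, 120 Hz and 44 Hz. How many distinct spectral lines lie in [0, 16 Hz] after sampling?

fs/2 = 16 Hz.
24 Hz > fs/2 = 16 Hz, folds to fs − 24 Hz = 8 Hz.
140 Hz mod fs = 12 Hz.
12 Hz ≤ fs/2 = 16 Hz, appears at 12 Hz.
84 Hz mod fs = 20 Hz.
20 Hz > fs/2 = 16 Hz, folds to fs − 20 Hz = 12 Hz.
120 Hz mod fs = 24 Hz.
24 Hz > fs/2 = 16 Hz, folds to fs − 24 Hz = 8 Hz.
44 Hz mod fs = 12 Hz.
12 Hz ≤ fs/2 = 16 Hz, appears at 12 Hz.
Distinct values: {8 Hz, 12 Hz} → 2.

2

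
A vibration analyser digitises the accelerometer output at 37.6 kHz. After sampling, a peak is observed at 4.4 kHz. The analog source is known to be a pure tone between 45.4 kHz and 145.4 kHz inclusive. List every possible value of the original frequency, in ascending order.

Frequencies that alias to 4.4 kHz are k·fs ± 4.4 kHz for integer k ≥ 0.
k=0: 4.4 kHz.
k=1: 33.2 kHz, 42 kHz.
k=2: 70.8 kHz, 79.6 kHz.
k=3: 108.4 kHz, 117.2 kHz.
k=4: 146 kHz, 154.8 kHz.
Within [45.4 kHz, 145.4 kHz]: 70.8 kHz, 79.6 kHz, 108.4 kHz, 117.2 kHz.

70.8 kHz, 79.6 kHz, 108.4 kHz, 117.2 kHz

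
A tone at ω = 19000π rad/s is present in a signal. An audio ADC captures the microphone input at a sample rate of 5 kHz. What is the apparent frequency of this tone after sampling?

0.5 kHz

ω = 19000π rad/s → f = ω/(2π) = 9500 Hz = 9.5 kHz.
9.5 kHz mod fs = 4.5 kHz.
4.5 kHz > fs/2 = 2.5 kHz, folds to fs − 4.5 kHz = 0.5 kHz.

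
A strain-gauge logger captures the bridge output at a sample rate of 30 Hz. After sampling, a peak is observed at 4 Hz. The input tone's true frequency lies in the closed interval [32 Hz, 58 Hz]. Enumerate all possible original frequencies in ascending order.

34 Hz, 56 Hz

Frequencies that alias to 4 Hz are k·fs ± 4 Hz for integer k ≥ 0.
k=0: 4 Hz.
k=1: 26 Hz, 34 Hz.
k=2: 56 Hz, 64 Hz.
k=3: 86 Hz, 94 Hz.
Within [32 Hz, 58 Hz]: 34 Hz, 56 Hz.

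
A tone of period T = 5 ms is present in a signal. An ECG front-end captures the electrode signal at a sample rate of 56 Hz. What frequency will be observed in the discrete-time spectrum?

T = 5 ms → f = 1/T = 200 Hz.
200 Hz mod fs = 32 Hz.
32 Hz > fs/2 = 28 Hz, folds to fs − 32 Hz = 24 Hz.

24 Hz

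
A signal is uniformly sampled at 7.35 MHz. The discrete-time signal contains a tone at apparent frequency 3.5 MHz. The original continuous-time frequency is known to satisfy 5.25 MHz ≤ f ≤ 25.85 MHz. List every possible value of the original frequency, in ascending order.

Frequencies that alias to 3.5 MHz are k·fs ± 3.5 MHz for integer k ≥ 0.
k=0: 3.5 MHz.
k=1: 3.85 MHz, 10.85 MHz.
k=2: 11.2 MHz, 18.2 MHz.
k=3: 18.55 MHz, 25.55 MHz.
k=4: 25.9 MHz, 32.9 MHz.
Within [5.25 MHz, 25.85 MHz]: 10.85 MHz, 11.2 MHz, 18.2 MHz, 18.55 MHz, 25.55 MHz.

10.85 MHz, 11.2 MHz, 18.2 MHz, 18.55 MHz, 25.55 MHz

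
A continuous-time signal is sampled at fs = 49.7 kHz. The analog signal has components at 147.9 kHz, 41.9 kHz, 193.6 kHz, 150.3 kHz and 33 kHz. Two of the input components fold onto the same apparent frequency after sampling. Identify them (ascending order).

fs/2 = 24.85 kHz.
147.9 kHz mod fs = 48.5 kHz.
48.5 kHz > fs/2 = 24.85 kHz, folds to fs − 48.5 kHz = 1.2 kHz.
41.9 kHz > fs/2 = 24.85 kHz, folds to fs − 41.9 kHz = 7.8 kHz.
193.6 kHz mod fs = 44.5 kHz.
44.5 kHz > fs/2 = 24.85 kHz, folds to fs − 44.5 kHz = 5.2 kHz.
150.3 kHz mod fs = 1.2 kHz.
1.2 kHz ≤ fs/2 = 24.85 kHz, appears at 1.2 kHz.
33 kHz > fs/2 = 24.85 kHz, folds to fs − 33 kHz = 16.7 kHz.
147.9 kHz and 150.3 kHz both map to 1.2 kHz.

147.9 kHz, 150.3 kHz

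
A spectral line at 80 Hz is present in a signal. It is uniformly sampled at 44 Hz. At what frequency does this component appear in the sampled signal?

80 Hz mod fs = 36 Hz.
36 Hz > fs/2 = 22 Hz, folds to fs − 36 Hz = 8 Hz.

8 Hz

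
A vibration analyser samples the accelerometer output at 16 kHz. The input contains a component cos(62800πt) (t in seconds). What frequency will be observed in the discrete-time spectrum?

ω = 62800π rad/s → f = ω/(2π) = 31400 Hz = 31.4 kHz.
31.4 kHz mod fs = 15.4 kHz.
15.4 kHz > fs/2 = 8 kHz, folds to fs − 15.4 kHz = 0.6 kHz.

0.6 kHz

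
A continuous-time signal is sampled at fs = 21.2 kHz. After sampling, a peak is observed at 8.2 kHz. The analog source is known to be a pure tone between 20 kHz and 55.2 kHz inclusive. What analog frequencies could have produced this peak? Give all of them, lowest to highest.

Frequencies that alias to 8.2 kHz are k·fs ± 8.2 kHz for integer k ≥ 0.
k=0: 8.2 kHz.
k=1: 13 kHz, 29.4 kHz.
k=2: 34.2 kHz, 50.6 kHz.
k=3: 55.4 kHz, 71.8 kHz.
Within [20 kHz, 55.2 kHz]: 29.4 kHz, 34.2 kHz, 50.6 kHz.

29.4 kHz, 34.2 kHz, 50.6 kHz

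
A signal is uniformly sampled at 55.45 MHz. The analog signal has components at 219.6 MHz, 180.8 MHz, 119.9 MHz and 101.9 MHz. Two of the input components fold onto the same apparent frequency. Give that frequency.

fs/2 = 27.725 MHz.
219.6 MHz mod fs = 53.25 MHz.
53.25 MHz > fs/2 = 27.725 MHz, folds to fs − 53.25 MHz = 2.2 MHz.
180.8 MHz mod fs = 14.45 MHz.
14.45 MHz ≤ fs/2 = 27.725 MHz, appears at 14.45 MHz.
119.9 MHz mod fs = 9 MHz.
9 MHz ≤ fs/2 = 27.725 MHz, appears at 9 MHz.
101.9 MHz mod fs = 46.45 MHz.
46.45 MHz > fs/2 = 27.725 MHz, folds to fs − 46.45 MHz = 9 MHz.
101.9 MHz and 119.9 MHz both map to 9 MHz.

9 MHz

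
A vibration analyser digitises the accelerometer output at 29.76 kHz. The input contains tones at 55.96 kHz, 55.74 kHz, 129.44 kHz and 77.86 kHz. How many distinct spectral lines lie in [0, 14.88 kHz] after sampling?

fs/2 = 14.88 kHz.
55.96 kHz mod fs = 26.2 kHz.
26.2 kHz > fs/2 = 14.88 kHz, folds to fs − 26.2 kHz = 3.56 kHz.
55.74 kHz mod fs = 25.98 kHz.
25.98 kHz > fs/2 = 14.88 kHz, folds to fs − 25.98 kHz = 3.78 kHz.
129.44 kHz mod fs = 10.4 kHz.
10.4 kHz ≤ fs/2 = 14.88 kHz, appears at 10.4 kHz.
77.86 kHz mod fs = 18.34 kHz.
18.34 kHz > fs/2 = 14.88 kHz, folds to fs − 18.34 kHz = 11.42 kHz.
Distinct values: {3.56 kHz, 3.78 kHz, 10.4 kHz, 11.42 kHz} → 4.

4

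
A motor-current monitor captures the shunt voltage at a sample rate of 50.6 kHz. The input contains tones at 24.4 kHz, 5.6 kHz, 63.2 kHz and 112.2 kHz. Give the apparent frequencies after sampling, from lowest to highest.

fs/2 = 25.3 kHz.
24.4 kHz ≤ fs/2 = 25.3 kHz, passes unchanged.
5.6 kHz ≤ fs/2 = 25.3 kHz, passes unchanged.
63.2 kHz mod fs = 12.6 kHz.
12.6 kHz ≤ fs/2 = 25.3 kHz, appears at 12.6 kHz.
112.2 kHz mod fs = 11 kHz.
11 kHz ≤ fs/2 = 25.3 kHz, appears at 11 kHz.
Distinct values: {5.6 kHz, 11 kHz, 12.6 kHz, 24.4 kHz}.

5.6 kHz, 11 kHz, 12.6 kHz, 24.4 kHz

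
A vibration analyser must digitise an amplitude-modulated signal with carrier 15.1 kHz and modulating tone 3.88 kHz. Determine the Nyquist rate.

37.96 kHz

AM sidebands sit at fc ± fm = 11.22 kHz and 18.98 kHz.
Highest-frequency component: 18.98 kHz.
Nyquist rate = 2 × 18.98 kHz = 37.96 kHz.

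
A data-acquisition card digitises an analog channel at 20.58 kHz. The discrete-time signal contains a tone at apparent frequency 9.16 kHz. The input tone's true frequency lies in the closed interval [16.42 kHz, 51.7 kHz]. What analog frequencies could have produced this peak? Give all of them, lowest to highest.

Frequencies that alias to 9.16 kHz are k·fs ± 9.16 kHz for integer k ≥ 0.
k=0: 9.16 kHz.
k=1: 11.42 kHz, 29.74 kHz.
k=2: 32 kHz, 50.32 kHz.
k=3: 52.58 kHz, 70.9 kHz.
Within [16.42 kHz, 51.7 kHz]: 29.74 kHz, 32 kHz, 50.32 kHz.

29.74 kHz, 32 kHz, 50.32 kHz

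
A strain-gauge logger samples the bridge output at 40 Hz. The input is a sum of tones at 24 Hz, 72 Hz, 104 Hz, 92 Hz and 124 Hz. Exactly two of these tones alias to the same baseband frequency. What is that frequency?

fs/2 = 20 Hz.
24 Hz > fs/2 = 20 Hz, folds to fs − 24 Hz = 16 Hz.
72 Hz mod fs = 32 Hz.
32 Hz > fs/2 = 20 Hz, folds to fs − 32 Hz = 8 Hz.
104 Hz mod fs = 24 Hz.
24 Hz > fs/2 = 20 Hz, folds to fs − 24 Hz = 16 Hz.
92 Hz mod fs = 12 Hz.
12 Hz ≤ fs/2 = 20 Hz, appears at 12 Hz.
124 Hz mod fs = 4 Hz.
4 Hz ≤ fs/2 = 20 Hz, appears at 4 Hz.
24 Hz and 104 Hz both map to 16 Hz.

16 Hz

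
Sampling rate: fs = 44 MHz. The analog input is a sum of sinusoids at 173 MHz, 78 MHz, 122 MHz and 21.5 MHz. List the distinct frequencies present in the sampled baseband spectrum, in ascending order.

fs/2 = 22 MHz.
173 MHz mod fs = 41 MHz.
41 MHz > fs/2 = 22 MHz, folds to fs − 41 MHz = 3 MHz.
78 MHz mod fs = 34 MHz.
34 MHz > fs/2 = 22 MHz, folds to fs − 34 MHz = 10 MHz.
122 MHz mod fs = 34 MHz.
34 MHz > fs/2 = 22 MHz, folds to fs − 34 MHz = 10 MHz.
21.5 MHz ≤ fs/2 = 22 MHz, passes unchanged.
Distinct values: {3 MHz, 10 MHz, 21.5 MHz}.

3 MHz, 10 MHz, 21.5 MHz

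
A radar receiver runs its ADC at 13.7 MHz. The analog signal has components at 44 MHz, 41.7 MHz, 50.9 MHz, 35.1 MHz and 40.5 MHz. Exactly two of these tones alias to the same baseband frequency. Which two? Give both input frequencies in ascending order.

fs/2 = 6.85 MHz.
44 MHz mod fs = 2.9 MHz.
2.9 MHz ≤ fs/2 = 6.85 MHz, appears at 2.9 MHz.
41.7 MHz mod fs = 0.6 MHz.
0.6 MHz ≤ fs/2 = 6.85 MHz, appears at 0.6 MHz.
50.9 MHz mod fs = 9.8 MHz.
9.8 MHz > fs/2 = 6.85 MHz, folds to fs − 9.8 MHz = 3.9 MHz.
35.1 MHz mod fs = 7.7 MHz.
7.7 MHz > fs/2 = 6.85 MHz, folds to fs − 7.7 MHz = 6 MHz.
40.5 MHz mod fs = 13.1 MHz.
13.1 MHz > fs/2 = 6.85 MHz, folds to fs − 13.1 MHz = 0.6 MHz.
40.5 MHz and 41.7 MHz both map to 0.6 MHz.

40.5 MHz, 41.7 MHz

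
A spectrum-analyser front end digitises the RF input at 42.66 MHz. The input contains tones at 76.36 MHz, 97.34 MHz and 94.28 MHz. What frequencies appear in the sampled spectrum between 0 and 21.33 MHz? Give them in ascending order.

fs/2 = 21.33 MHz.
76.36 MHz mod fs = 33.7 MHz.
33.7 MHz > fs/2 = 21.33 MHz, folds to fs − 33.7 MHz = 8.96 MHz.
97.34 MHz mod fs = 12.02 MHz.
12.02 MHz ≤ fs/2 = 21.33 MHz, appears at 12.02 MHz.
94.28 MHz mod fs = 8.96 MHz.
8.96 MHz ≤ fs/2 = 21.33 MHz, appears at 8.96 MHz.
Distinct values: {8.96 MHz, 12.02 MHz}.

8.96 MHz, 12.02 MHz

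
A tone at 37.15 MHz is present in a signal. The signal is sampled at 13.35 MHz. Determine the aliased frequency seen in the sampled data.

2.9 MHz

37.15 MHz mod fs = 10.45 MHz.
10.45 MHz > fs/2 = 6.675 MHz, folds to fs − 10.45 MHz = 2.9 MHz.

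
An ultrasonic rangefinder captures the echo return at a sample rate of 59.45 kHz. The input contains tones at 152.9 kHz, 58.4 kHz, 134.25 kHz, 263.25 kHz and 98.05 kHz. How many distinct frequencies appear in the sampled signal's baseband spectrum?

4

fs/2 = 29.725 kHz.
152.9 kHz mod fs = 34 kHz.
34 kHz > fs/2 = 29.725 kHz, folds to fs − 34 kHz = 25.45 kHz.
58.4 kHz > fs/2 = 29.725 kHz, folds to fs − 58.4 kHz = 1.05 kHz.
134.25 kHz mod fs = 15.35 kHz.
15.35 kHz ≤ fs/2 = 29.725 kHz, appears at 15.35 kHz.
263.25 kHz mod fs = 25.45 kHz.
25.45 kHz ≤ fs/2 = 29.725 kHz, appears at 25.45 kHz.
98.05 kHz mod fs = 38.6 kHz.
38.6 kHz > fs/2 = 29.725 kHz, folds to fs − 38.6 kHz = 20.85 kHz.
Distinct values: {1.05 kHz, 15.35 kHz, 20.85 kHz, 25.45 kHz} → 4.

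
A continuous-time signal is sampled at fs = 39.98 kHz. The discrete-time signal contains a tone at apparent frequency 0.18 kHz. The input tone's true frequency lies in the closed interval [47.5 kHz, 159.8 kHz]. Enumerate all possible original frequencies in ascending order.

Frequencies that alias to 0.18 kHz are k·fs ± 0.18 kHz for integer k ≥ 0.
k=0: 0.18 kHz.
k=1: 39.8 kHz, 40.16 kHz.
k=2: 79.78 kHz, 80.14 kHz.
k=3: 119.76 kHz, 120.12 kHz.
k=4: 159.74 kHz, 160.1 kHz.
k=5: 199.72 kHz, 200.08 kHz.
Within [47.5 kHz, 159.8 kHz]: 79.78 kHz, 80.14 kHz, 119.76 kHz, 120.12 kHz, 159.74 kHz.

79.78 kHz, 80.14 kHz, 119.76 kHz, 120.12 kHz, 159.74 kHz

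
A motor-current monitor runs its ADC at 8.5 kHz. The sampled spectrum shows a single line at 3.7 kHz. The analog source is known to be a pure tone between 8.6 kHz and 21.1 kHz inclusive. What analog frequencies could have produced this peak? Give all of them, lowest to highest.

Frequencies that alias to 3.7 kHz are k·fs ± 3.7 kHz for integer k ≥ 0.
k=0: 3.7 kHz.
k=1: 4.8 kHz, 12.2 kHz.
k=2: 13.3 kHz, 20.7 kHz.
k=3: 21.8 kHz, 29.2 kHz.
Within [8.6 kHz, 21.1 kHz]: 12.2 kHz, 13.3 kHz, 20.7 kHz.

12.2 kHz, 13.3 kHz, 20.7 kHz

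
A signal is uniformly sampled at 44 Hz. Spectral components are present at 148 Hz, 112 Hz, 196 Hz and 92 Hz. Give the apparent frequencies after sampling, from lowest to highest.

fs/2 = 22 Hz.
148 Hz mod fs = 16 Hz.
16 Hz ≤ fs/2 = 22 Hz, appears at 16 Hz.
112 Hz mod fs = 24 Hz.
24 Hz > fs/2 = 22 Hz, folds to fs − 24 Hz = 20 Hz.
196 Hz mod fs = 20 Hz.
20 Hz ≤ fs/2 = 22 Hz, appears at 20 Hz.
92 Hz mod fs = 4 Hz.
4 Hz ≤ fs/2 = 22 Hz, appears at 4 Hz.
Distinct values: {4 Hz, 16 Hz, 20 Hz}.

4 Hz, 16 Hz, 20 Hz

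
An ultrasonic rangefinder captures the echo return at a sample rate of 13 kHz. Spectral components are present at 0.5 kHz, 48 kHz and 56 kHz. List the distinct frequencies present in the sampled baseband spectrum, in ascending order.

0.5 kHz, 4 kHz

fs/2 = 6.5 kHz.
0.5 kHz ≤ fs/2 = 6.5 kHz, passes unchanged.
48 kHz mod fs = 9 kHz.
9 kHz > fs/2 = 6.5 kHz, folds to fs − 9 kHz = 4 kHz.
56 kHz mod fs = 4 kHz.
4 kHz ≤ fs/2 = 6.5 kHz, appears at 4 kHz.
Distinct values: {0.5 kHz, 4 kHz}.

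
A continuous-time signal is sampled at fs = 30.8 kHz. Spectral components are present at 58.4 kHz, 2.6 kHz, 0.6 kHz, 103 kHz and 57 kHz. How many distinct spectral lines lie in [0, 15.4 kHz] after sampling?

fs/2 = 15.4 kHz.
58.4 kHz mod fs = 27.6 kHz.
27.6 kHz > fs/2 = 15.4 kHz, folds to fs − 27.6 kHz = 3.2 kHz.
2.6 kHz ≤ fs/2 = 15.4 kHz, passes unchanged.
0.6 kHz ≤ fs/2 = 15.4 kHz, passes unchanged.
103 kHz mod fs = 10.6 kHz.
10.6 kHz ≤ fs/2 = 15.4 kHz, appears at 10.6 kHz.
57 kHz mod fs = 26.2 kHz.
26.2 kHz > fs/2 = 15.4 kHz, folds to fs − 26.2 kHz = 4.6 kHz.
Distinct values: {0.6 kHz, 2.6 kHz, 3.2 kHz, 4.6 kHz, 10.6 kHz} → 5.

5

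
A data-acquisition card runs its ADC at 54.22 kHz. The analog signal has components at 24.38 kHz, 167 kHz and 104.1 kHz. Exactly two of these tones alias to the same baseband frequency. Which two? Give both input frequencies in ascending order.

fs/2 = 27.11 kHz.
24.38 kHz ≤ fs/2 = 27.11 kHz, passes unchanged.
167 kHz mod fs = 4.34 kHz.
4.34 kHz ≤ fs/2 = 27.11 kHz, appears at 4.34 kHz.
104.1 kHz mod fs = 49.88 kHz.
49.88 kHz > fs/2 = 27.11 kHz, folds to fs − 49.88 kHz = 4.34 kHz.
104.1 kHz and 167 kHz both map to 4.34 kHz.

104.1 kHz, 167 kHz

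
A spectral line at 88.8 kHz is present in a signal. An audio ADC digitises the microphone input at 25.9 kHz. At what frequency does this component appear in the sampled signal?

88.8 kHz mod fs = 11.1 kHz.
11.1 kHz ≤ fs/2 = 12.95 kHz, appears at 11.1 kHz.

11.1 kHz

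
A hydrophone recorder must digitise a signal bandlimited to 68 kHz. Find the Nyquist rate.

136 kHz

Nyquist rate = 2 × 68 kHz = 136 kHz.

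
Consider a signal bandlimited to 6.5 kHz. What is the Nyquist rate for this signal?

Nyquist rate = 2 × 6.5 kHz = 13 kHz.

13 kHz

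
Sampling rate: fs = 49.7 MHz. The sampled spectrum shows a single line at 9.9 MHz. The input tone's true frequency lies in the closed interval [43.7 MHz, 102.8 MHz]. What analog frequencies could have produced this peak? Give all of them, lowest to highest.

Frequencies that alias to 9.9 MHz are k·fs ± 9.9 MHz for integer k ≥ 0.
k=0: 9.9 MHz.
k=1: 39.8 MHz, 59.6 MHz.
k=2: 89.5 MHz, 109.3 MHz.
k=3: 139.2 MHz, 159 MHz.
Within [43.7 MHz, 102.8 MHz]: 59.6 MHz, 89.5 MHz.

59.6 MHz, 89.5 MHz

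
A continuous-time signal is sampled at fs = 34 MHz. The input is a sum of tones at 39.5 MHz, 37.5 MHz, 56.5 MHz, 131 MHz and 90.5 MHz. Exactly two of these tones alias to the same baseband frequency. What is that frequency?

11.5 MHz

fs/2 = 17 MHz.
39.5 MHz mod fs = 5.5 MHz.
5.5 MHz ≤ fs/2 = 17 MHz, appears at 5.5 MHz.
37.5 MHz mod fs = 3.5 MHz.
3.5 MHz ≤ fs/2 = 17 MHz, appears at 3.5 MHz.
56.5 MHz mod fs = 22.5 MHz.
22.5 MHz > fs/2 = 17 MHz, folds to fs − 22.5 MHz = 11.5 MHz.
131 MHz mod fs = 29 MHz.
29 MHz > fs/2 = 17 MHz, folds to fs − 29 MHz = 5 MHz.
90.5 MHz mod fs = 22.5 MHz.
22.5 MHz > fs/2 = 17 MHz, folds to fs − 22.5 MHz = 11.5 MHz.
56.5 MHz and 90.5 MHz both map to 11.5 MHz.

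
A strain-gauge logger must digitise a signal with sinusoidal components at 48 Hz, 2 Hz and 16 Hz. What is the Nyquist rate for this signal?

Highest-frequency component: 48 Hz.
Nyquist rate = 2 × 48 Hz = 96 Hz.

96 Hz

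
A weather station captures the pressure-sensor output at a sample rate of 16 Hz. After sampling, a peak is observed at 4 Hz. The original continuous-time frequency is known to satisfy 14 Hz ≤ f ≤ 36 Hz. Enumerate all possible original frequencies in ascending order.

Frequencies that alias to 4 Hz are k·fs ± 4 Hz for integer k ≥ 0.
k=0: 4 Hz.
k=1: 12 Hz, 20 Hz.
k=2: 28 Hz, 36 Hz.
k=3: 44 Hz, 52 Hz.
Within [14 Hz, 36 Hz]: 20 Hz, 28 Hz, 36 Hz.

20 Hz, 28 Hz, 36 Hz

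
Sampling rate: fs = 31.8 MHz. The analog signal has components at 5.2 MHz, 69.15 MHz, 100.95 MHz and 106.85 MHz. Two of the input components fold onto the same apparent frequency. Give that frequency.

fs/2 = 15.9 MHz.
5.2 MHz ≤ fs/2 = 15.9 MHz, passes unchanged.
69.15 MHz mod fs = 5.55 MHz.
5.55 MHz ≤ fs/2 = 15.9 MHz, appears at 5.55 MHz.
100.95 MHz mod fs = 5.55 MHz.
5.55 MHz ≤ fs/2 = 15.9 MHz, appears at 5.55 MHz.
106.85 MHz mod fs = 11.45 MHz.
11.45 MHz ≤ fs/2 = 15.9 MHz, appears at 11.45 MHz.
69.15 MHz and 100.95 MHz both map to 5.55 MHz.

5.55 MHz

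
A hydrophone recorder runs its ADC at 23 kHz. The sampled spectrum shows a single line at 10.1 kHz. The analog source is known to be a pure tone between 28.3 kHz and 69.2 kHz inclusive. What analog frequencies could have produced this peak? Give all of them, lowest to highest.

33.1 kHz, 35.9 kHz, 56.1 kHz, 58.9 kHz

Frequencies that alias to 10.1 kHz are k·fs ± 10.1 kHz for integer k ≥ 0.
k=0: 10.1 kHz.
k=1: 12.9 kHz, 33.1 kHz.
k=2: 35.9 kHz, 56.1 kHz.
k=3: 58.9 kHz, 79.1 kHz.
k=4: 81.9 kHz, 102.1 kHz.
Within [28.3 kHz, 69.2 kHz]: 33.1 kHz, 35.9 kHz, 56.1 kHz, 58.9 kHz.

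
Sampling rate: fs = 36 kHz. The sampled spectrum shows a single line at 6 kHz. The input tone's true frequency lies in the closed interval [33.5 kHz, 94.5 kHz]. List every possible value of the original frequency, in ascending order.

42 kHz, 66 kHz, 78 kHz

Frequencies that alias to 6 kHz are k·fs ± 6 kHz for integer k ≥ 0.
k=0: 6 kHz.
k=1: 30 kHz, 42 kHz.
k=2: 66 kHz, 78 kHz.
k=3: 102 kHz, 114 kHz.
Within [33.5 kHz, 94.5 kHz]: 42 kHz, 66 kHz, 78 kHz.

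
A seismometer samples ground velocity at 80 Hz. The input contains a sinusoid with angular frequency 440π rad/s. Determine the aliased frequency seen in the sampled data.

20 Hz

ω = 440π rad/s → f = ω/(2π) = 220 Hz.
220 Hz mod fs = 60 Hz.
60 Hz > fs/2 = 40 Hz, folds to fs − 60 Hz = 20 Hz.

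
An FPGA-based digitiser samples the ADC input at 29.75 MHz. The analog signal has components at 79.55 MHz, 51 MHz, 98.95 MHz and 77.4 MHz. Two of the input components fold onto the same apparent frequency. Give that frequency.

9.7 MHz

fs/2 = 14.875 MHz.
79.55 MHz mod fs = 20.05 MHz.
20.05 MHz > fs/2 = 14.875 MHz, folds to fs − 20.05 MHz = 9.7 MHz.
51 MHz mod fs = 21.25 MHz.
21.25 MHz > fs/2 = 14.875 MHz, folds to fs − 21.25 MHz = 8.5 MHz.
98.95 MHz mod fs = 9.7 MHz.
9.7 MHz ≤ fs/2 = 14.875 MHz, appears at 9.7 MHz.
77.4 MHz mod fs = 17.9 MHz.
17.9 MHz > fs/2 = 14.875 MHz, folds to fs − 17.9 MHz = 11.85 MHz.
79.55 MHz and 98.95 MHz both map to 9.7 MHz.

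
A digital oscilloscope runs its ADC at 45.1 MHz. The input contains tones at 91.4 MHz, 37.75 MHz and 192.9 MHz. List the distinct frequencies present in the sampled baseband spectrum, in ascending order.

fs/2 = 22.55 MHz.
91.4 MHz mod fs = 1.2 MHz.
1.2 MHz ≤ fs/2 = 22.55 MHz, appears at 1.2 MHz.
37.75 MHz > fs/2 = 22.55 MHz, folds to fs − 37.75 MHz = 7.35 MHz.
192.9 MHz mod fs = 12.5 MHz.
12.5 MHz ≤ fs/2 = 22.55 MHz, appears at 12.5 MHz.
Distinct values: {1.2 MHz, 7.35 MHz, 12.5 MHz}.

1.2 MHz, 7.35 MHz, 12.5 MHz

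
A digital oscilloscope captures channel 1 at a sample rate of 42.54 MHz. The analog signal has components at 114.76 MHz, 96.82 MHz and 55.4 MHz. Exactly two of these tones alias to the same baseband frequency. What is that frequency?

fs/2 = 21.27 MHz.
114.76 MHz mod fs = 29.68 MHz.
29.68 MHz > fs/2 = 21.27 MHz, folds to fs − 29.68 MHz = 12.86 MHz.
96.82 MHz mod fs = 11.74 MHz.
11.74 MHz ≤ fs/2 = 21.27 MHz, appears at 11.74 MHz.
55.4 MHz mod fs = 12.86 MHz.
12.86 MHz ≤ fs/2 = 21.27 MHz, appears at 12.86 MHz.
55.4 MHz and 114.76 MHz both map to 12.86 MHz.

12.86 MHz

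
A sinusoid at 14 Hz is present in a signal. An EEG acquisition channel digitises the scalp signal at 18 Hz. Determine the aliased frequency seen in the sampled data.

14 Hz > fs/2 = 9 Hz, folds to fs − 14 Hz = 4 Hz.

4 Hz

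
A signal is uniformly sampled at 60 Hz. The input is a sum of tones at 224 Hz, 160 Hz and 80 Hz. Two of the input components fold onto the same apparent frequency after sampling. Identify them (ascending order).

80 Hz, 160 Hz

fs/2 = 30 Hz.
224 Hz mod fs = 44 Hz.
44 Hz > fs/2 = 30 Hz, folds to fs − 44 Hz = 16 Hz.
160 Hz mod fs = 40 Hz.
40 Hz > fs/2 = 30 Hz, folds to fs − 40 Hz = 20 Hz.
80 Hz mod fs = 20 Hz.
20 Hz ≤ fs/2 = 30 Hz, appears at 20 Hz.
80 Hz and 160 Hz both map to 20 Hz.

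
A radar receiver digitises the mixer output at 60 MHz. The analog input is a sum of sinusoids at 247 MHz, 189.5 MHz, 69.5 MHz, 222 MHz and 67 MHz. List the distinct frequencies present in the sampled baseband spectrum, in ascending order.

fs/2 = 30 MHz.
247 MHz mod fs = 7 MHz.
7 MHz ≤ fs/2 = 30 MHz, appears at 7 MHz.
189.5 MHz mod fs = 9.5 MHz.
9.5 MHz ≤ fs/2 = 30 MHz, appears at 9.5 MHz.
69.5 MHz mod fs = 9.5 MHz.
9.5 MHz ≤ fs/2 = 30 MHz, appears at 9.5 MHz.
222 MHz mod fs = 42 MHz.
42 MHz > fs/2 = 30 MHz, folds to fs − 42 MHz = 18 MHz.
67 MHz mod fs = 7 MHz.
7 MHz ≤ fs/2 = 30 MHz, appears at 7 MHz.
Distinct values: {7 MHz, 9.5 MHz, 18 MHz}.

7 MHz, 9.5 MHz, 18 MHz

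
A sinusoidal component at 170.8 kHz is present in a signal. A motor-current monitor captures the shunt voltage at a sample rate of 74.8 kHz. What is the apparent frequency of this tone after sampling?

170.8 kHz mod fs = 21.2 kHz.
21.2 kHz ≤ fs/2 = 37.4 kHz, appears at 21.2 kHz.

21.2 kHz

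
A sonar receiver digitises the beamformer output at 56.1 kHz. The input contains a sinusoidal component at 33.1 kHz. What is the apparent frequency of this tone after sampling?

33.1 kHz > fs/2 = 28.05 kHz, folds to fs − 33.1 kHz = 23 kHz.

23 kHz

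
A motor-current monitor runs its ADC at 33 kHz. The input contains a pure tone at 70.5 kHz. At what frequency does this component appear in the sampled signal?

4.5 kHz

70.5 kHz mod fs = 4.5 kHz.
4.5 kHz ≤ fs/2 = 16.5 kHz, appears at 4.5 kHz.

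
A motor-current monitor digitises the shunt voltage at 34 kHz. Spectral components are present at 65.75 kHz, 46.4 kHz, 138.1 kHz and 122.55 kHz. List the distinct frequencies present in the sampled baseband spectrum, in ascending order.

2.1 kHz, 2.25 kHz, 12.4 kHz, 13.45 kHz

fs/2 = 17 kHz.
65.75 kHz mod fs = 31.75 kHz.
31.75 kHz > fs/2 = 17 kHz, folds to fs − 31.75 kHz = 2.25 kHz.
46.4 kHz mod fs = 12.4 kHz.
12.4 kHz ≤ fs/2 = 17 kHz, appears at 12.4 kHz.
138.1 kHz mod fs = 2.1 kHz.
2.1 kHz ≤ fs/2 = 17 kHz, appears at 2.1 kHz.
122.55 kHz mod fs = 20.55 kHz.
20.55 kHz > fs/2 = 17 kHz, folds to fs − 20.55 kHz = 13.45 kHz.
Distinct values: {2.1 kHz, 2.25 kHz, 12.4 kHz, 13.45 kHz}.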